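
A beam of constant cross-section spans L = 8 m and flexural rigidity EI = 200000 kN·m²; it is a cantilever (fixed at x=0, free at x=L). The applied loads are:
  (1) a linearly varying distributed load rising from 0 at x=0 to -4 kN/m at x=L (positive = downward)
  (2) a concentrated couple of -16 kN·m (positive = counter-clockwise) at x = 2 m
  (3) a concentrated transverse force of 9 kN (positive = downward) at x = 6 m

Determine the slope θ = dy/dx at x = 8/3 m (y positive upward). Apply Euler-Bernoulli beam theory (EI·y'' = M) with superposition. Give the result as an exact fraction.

θ(8/3) = 421/3037500 rad

Load 1 — triangular load w₀=-4 kN/m (0→w₀ over full span):
  θ_1 = (w₀Lx²/4-w₀L²x/3-w₀x⁴/(24L))/EI = ((-4)·8·(8/3)²/4-(-4)·8²·(8/3)/3-(-4)·(8/3)⁴/(24·8))/200000 = 652/759375 rad
Load 2 — applied couple M₀=-16 kN·m at a=2 m (b=L-a=6):
  θ_2 = M₀a/EI  [x>a] = (-16)·2/200000 = -1/6250 rad
Load 3 — point force P=9 kN at a=6 m (b=L-a=2):
  θ_3 = -Px(2a-x)/(2EI)  [x≤a] = -9·(8/3)·(2·6-(8/3))/(2·200000) = -7/12500 rad
Superposition: θ = Σ θ_i = 421/3037500 rad ≈ 0.000139 rad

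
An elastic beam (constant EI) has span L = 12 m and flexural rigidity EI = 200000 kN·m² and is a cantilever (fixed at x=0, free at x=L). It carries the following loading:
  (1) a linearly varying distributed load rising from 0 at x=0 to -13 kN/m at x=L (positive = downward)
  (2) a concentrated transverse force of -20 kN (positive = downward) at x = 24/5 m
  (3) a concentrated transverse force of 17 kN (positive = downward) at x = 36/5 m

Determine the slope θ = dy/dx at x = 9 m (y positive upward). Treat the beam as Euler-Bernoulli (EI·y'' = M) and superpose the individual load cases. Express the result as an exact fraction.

Load 1 — triangular load w₀=-13 kN/m (0→w₀ over full span):
  θ_1 = (w₀Lx²/4-w₀L²x/3-w₀x⁴/(24L))/EI = ((-13)·12·9²/4-(-13)·12²·9/3-(-13)·9⁴/(24·12))/200000 = 88101/6400000 rad
Load 2 — point force P=-20 kN at a=24/5 m (b=L-a=36/5):
  θ_2 = -Pa²/(2EI)  [x>a] = -(-20)·(24/5)²/(2·200000) = 18/15625 rad
Load 3 — point force P=17 kN at a=36/5 m (b=L-a=24/5):
  θ_3 = -Pa²/(2EI)  [x>a] = -17·(36/5)²/(2·200000) = -1377/625000 rad
Superposition: θ = Σ θ_i = 2034333/160000000 rad ≈ 0.012715 rad

θ(9) = 2034333/160000000 rad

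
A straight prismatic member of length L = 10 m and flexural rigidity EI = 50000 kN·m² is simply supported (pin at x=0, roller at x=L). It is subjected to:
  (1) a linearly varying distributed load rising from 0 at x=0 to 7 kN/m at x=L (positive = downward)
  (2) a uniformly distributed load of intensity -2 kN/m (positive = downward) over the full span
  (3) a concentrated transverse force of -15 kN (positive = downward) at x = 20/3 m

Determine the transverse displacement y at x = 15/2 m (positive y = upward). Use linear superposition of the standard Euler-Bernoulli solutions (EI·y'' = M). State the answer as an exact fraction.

y(15/2) = 1151/1105920 m

Load 1 — triangular load w₀=7 kN/m (0→w₀ over full span):
  y_1 = -w₀x(7L⁴-10L²x²+3x⁴)/(360LEI) = -7·(15/2)·(7·10⁴-10·10²·(15/2)²+3·(15/2)⁴)/(360·10·50000) = -833/122880 m
Load 2 — uniform load w=-2 kN/m over full span:
  y_2 = -wx(L³-2Lx²+x³)/(24EI) = -(-2)·(15/2)·(10³-2·10·(15/2)²+(15/2)³)/(24·50000) = 19/5120 m
Load 3 — point force P=-15 kN at a=20/3 m (b=L-a=10/3):
  y_3 = -Pa(L-x)(2Lx-a²-x²)/(6LEI)  [x>a] = -(-15)·(20/3)·(10-(15/2))·(2·10·(15/2)-(20/3)²-(15/2)²)/(6·10·50000) = 71/17280 m
Superposition: y = Σ y_i = 1151/1105920 m ≈ 0.001041 m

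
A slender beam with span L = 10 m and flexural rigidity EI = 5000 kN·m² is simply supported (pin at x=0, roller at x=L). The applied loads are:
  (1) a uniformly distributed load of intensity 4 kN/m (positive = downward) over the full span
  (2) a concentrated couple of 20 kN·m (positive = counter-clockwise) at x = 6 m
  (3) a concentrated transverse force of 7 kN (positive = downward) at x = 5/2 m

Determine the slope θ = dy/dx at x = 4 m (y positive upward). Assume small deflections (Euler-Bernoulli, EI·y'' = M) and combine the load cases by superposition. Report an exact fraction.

Load 1 — uniform load w=4 kN/m over full span:
  θ_1 = -w(L³-6Lx²+4x³)/(24EI) = -4·(10³-6·10·4²+4·4³)/(24·5000) = -37/3750 rad
Load 2 — applied couple M₀=20 kN·m at a=6 m (b=L-a=4):
  θ_2 = (M₀x²/(2L)+C₁)/EI  [x≤a] with C₁=M₀(3b²-L²)/(6L)=-52/3 = (20·4²/(2·10)+(-52/3))/5000 = -1/3750 rad
Load 3 — point force P=7 kN at a=5/2 m (b=L-a=15/2):
  θ_3 = -Pa(2L²-6Lx+3x²+a²)/(6LEI)  [x>a] = -7·(5/2)·(2·10²-6·10·4+3·4²+(5/2)²)/(6·10·5000) = -133/160000 rad
Superposition: θ = Σ θ_i = -5263/480000 rad ≈ -0.010965 rad

θ(4) = -5263/480000 rad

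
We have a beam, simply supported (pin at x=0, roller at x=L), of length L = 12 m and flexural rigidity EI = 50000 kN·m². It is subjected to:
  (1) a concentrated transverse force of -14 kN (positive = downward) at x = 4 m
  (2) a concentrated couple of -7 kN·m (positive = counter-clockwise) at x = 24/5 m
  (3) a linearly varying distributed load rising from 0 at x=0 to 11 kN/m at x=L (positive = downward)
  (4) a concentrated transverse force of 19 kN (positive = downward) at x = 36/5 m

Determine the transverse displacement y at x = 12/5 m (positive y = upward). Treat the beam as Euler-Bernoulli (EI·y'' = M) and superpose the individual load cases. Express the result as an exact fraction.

Load 1 — point force P=-14 kN at a=4 m (b=L-a=8):
  y_1 = -Pbx(L²-b²-x²)/(6LEI)  [x≤a] = -(-14)·8·(12/5)·(12²-8²-(12/5)²)/(6·12·50000) = 6496/1171875 m
Load 2 — applied couple M₀=-7 kN·m at a=24/5 m (b=L-a=36/5):
  y_2 = (M₀x³/(6L)+C₁x)/EI  [x≤a] with C₁=M₀(3b²-L²)/(6L)=-28/25 = ((-7)·(12/5)³/(6·12)+(-28/25)·(12/5))/50000 = -63/781250 m
Load 3 — triangular load w₀=11 kN/m (0→w₀ over full span):
  y_3 = -w₀x(7L⁴-10L²x²+3x⁴)/(360LEI) = -11·(12/5)·(7·12⁴-10·12²·(12/5)²+3·(12/5)⁴)/(360·12·50000) = -817344/48828125 m
Load 4 — point force P=19 kN at a=36/5 m (b=L-a=24/5):
  y_4 = -Pbx(L²-b²-x²)/(6LEI)  [x≤a] = -19·(24/5)·(12/5)·(12²-(24/5)²-(12/5)²)/(6·12·50000) = -2736/390625 m
Superposition: y = Σ y_i = -5355689/292968750 m ≈ -0.018281 m

y(12/5) = -5355689/292968750 m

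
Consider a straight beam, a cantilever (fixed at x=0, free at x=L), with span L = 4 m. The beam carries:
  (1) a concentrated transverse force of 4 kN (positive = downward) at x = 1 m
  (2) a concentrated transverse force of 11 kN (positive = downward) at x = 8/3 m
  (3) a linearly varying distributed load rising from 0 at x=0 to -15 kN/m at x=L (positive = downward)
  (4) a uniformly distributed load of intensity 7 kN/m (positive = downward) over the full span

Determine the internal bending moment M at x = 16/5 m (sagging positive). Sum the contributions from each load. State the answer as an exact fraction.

M(16/5) = 56/25 kN·m

Load 1 — point force P=4 kN at a=1 m (b=L-a=3):
  M_1 = 0  [x>a] = 0 kN·m
Load 2 — point force P=11 kN at a=8/3 m (b=L-a=4/3):
  M_2 = 0  [x>a] = 0 kN·m
Load 3 — triangular load w₀=-15 kN/m (0→w₀ over full span):
  M_3 = w₀Lx/2 - w₀L²/3 - w₀x³/(6L) = (-15)·4·(16/5)/2 - (-15)·4²/3 - (-15)·(16/5)³/(6·4) = 112/25 kN·m
Load 4 — uniform load w=7 kN/m over full span:
  M_4 = -w(L-x)²/2 = -7·(4-(16/5))²/2 = -56/25 kN·m
Superposition: M = Σ M_i = 56/25 kN·m ≈ 2.240000 kN·m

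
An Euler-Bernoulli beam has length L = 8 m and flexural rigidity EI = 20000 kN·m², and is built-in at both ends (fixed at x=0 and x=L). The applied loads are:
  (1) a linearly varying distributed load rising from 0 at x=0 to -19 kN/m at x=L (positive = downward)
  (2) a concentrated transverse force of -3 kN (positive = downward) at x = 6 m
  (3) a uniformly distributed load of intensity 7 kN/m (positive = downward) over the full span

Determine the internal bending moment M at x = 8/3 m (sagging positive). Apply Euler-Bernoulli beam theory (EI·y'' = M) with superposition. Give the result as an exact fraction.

M(8/3) = -1429/3240 kN·m

Load 1 — triangular load w₀=-19 kN/m (0→w₀ over full span):
  M_1 = 3w₀Lx/20 - w₀L²/30 - w₀x³/(6L) = 3·(-19)·8·(8/3)/20 - (-19)·8²/30 - (-19)·(8/3)³/(6·8) = -5168/405 kN·m
Load 2 — point force P=-3 kN at a=6 m (b=L-a=2):
  M_2 = Pb²(3a+b)x/L³ - Pab²/L²  [x≤a] = (-3)·2²·(3·6+2)·(8/3)/8³ - (-3)·6·2²/8² = -1/8 kN·m
Load 3 — uniform load w=7 kN/m over full span:
  M_3 = wLx/2 - wL²/12 - wx²/2 = 7·8·(8/3)/2 - 7·8²/12 - 7·(8/3)²/2 = 112/9 kN·m
Superposition: M = Σ M_i = -1429/3240 kN·m ≈ -0.441049 kN·m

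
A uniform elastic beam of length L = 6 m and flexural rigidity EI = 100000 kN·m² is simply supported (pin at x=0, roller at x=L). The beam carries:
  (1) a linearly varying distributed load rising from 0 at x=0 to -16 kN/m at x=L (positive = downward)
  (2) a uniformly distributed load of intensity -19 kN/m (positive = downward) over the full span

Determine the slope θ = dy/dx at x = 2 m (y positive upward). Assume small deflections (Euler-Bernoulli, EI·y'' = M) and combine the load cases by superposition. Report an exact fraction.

Load 1 — triangular load w₀=-16 kN/m (0→w₀ over full span):
  θ_1 = -w₀(7L⁴-30L²x²+15x⁴)/(360LEI) = -(-16)·(7·6⁴-30·6²·2²+15·2⁴)/(360·6·100000) = 52/140625 rad
Load 2 — uniform load w=-19 kN/m over full span:
  θ_2 = -w(L³-6Lx²+4x³)/(24EI) = -(-19)·(6³-6·6·2²+4·2³)/(24·100000) = 247/300000 rad
Superposition: θ = Σ θ_i = 5369/4500000 rad ≈ 0.001193 rad

θ(2) = 5369/4500000 rad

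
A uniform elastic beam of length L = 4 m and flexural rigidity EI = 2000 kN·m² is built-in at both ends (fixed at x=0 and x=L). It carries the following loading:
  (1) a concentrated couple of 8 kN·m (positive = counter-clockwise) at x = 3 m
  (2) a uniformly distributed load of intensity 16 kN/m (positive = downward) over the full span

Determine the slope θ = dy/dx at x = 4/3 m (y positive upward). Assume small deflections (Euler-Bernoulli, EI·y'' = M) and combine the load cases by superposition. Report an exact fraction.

Load 1 — applied couple M₀=8 kN·m at a=3 m (b=L-a=1):
  θ_1 = (R_Ax²/2 - M_Ax)/EI  [x≤a] with R_A=9/4, M_A=5/2 = ((9/4)·(4/3)²/2 - (5/2)·(4/3))/2000 = -1/1500 rad
Load 2 — uniform load w=16 kN/m over full span:
  θ_2 = -wx(L-x)(L-2x)/(12EI) = -16·(4/3)·(4-(4/3))·(4-2·(4/3))/(12·2000) = -32/10125 rad
Superposition: θ = Σ θ_i = -31/8100 rad ≈ -0.003827 rad

θ(4/3) = -31/8100 rad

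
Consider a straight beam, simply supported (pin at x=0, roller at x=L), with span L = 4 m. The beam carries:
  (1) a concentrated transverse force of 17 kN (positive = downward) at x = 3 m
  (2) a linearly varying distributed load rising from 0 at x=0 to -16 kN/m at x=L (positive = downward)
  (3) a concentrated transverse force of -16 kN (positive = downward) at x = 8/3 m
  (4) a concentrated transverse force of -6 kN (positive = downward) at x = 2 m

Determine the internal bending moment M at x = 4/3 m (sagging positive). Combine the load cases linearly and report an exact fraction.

M(4/3) = -1465/81 kN·m

Load 1 — point force P=17 kN at a=3 m (b=L-a=1):
  M_1 = Pbx/L  [x≤a] = 17·1·(4/3)/4 = 17/3 kN·m
Load 2 — triangular load w₀=-16 kN/m (0→w₀ over full span):
  M_2 = w₀Lx/6 - w₀x³/(6L) = (-16)·4·(4/3)/6 - (-16)·(4/3)³/(6·4) = -1024/81 kN·m
Load 3 — point force P=-16 kN at a=8/3 m (b=L-a=4/3):
  M_3 = Pbx/L  [x≤a] = (-16)·(4/3)·(4/3)/4 = -64/9 kN·m
Load 4 — point force P=-6 kN at a=2 m (b=L-a=2):
  M_4 = Pbx/L  [x≤a] = (-6)·2·(4/3)/4 = -4 kN·m
Superposition: M = Σ M_i = -1465/81 kN·m ≈ -18.086420 kN·m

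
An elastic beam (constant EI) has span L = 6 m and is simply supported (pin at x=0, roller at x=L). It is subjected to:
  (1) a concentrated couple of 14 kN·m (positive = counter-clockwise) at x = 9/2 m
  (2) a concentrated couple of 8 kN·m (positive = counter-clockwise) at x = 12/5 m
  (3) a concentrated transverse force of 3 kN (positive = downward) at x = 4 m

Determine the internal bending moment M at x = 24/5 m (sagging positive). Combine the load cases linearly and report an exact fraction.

M(24/5) = -2 kN·m

Load 1 — applied couple M₀=14 kN·m at a=9/2 m (b=L-a=3/2):
  M_1 = M₀x/L - M₀  [x>a] = 14·(24/5)/6 - 14 = -14/5 kN·m
Load 2 — applied couple M₀=8 kN·m at a=12/5 m (b=L-a=18/5):
  M_2 = M₀x/L - M₀  [x>a] = 8·(24/5)/6 - 8 = -8/5 kN·m
Load 3 — point force P=3 kN at a=4 m (b=L-a=2):
  M_3 = Pa(L-x)/L  [x>a] = 3·4·(6-(24/5))/6 = 12/5 kN·m
Superposition: M = Σ M_i = -2 kN·m ≈ -2.000000 kN·m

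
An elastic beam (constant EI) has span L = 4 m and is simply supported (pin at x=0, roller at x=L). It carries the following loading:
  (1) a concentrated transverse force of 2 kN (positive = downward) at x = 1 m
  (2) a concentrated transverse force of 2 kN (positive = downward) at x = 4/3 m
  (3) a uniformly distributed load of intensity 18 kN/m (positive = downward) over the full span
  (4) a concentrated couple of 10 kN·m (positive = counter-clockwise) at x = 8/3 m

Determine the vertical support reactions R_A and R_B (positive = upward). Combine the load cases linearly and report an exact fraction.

R_A = 124/3 kN, R_B = 104/3 kN

Load 1 — point force P=2 kN at a=1 m (b=L-a=3):
  R_A = Pb/L = 2·3/4 = 3/2 kN
  R_B = Pa/L = 2·1/4 = 1/2 kN
Load 2 — point force P=2 kN at a=4/3 m (b=L-a=8/3):
  R_A = Pb/L = 2·(8/3)/4 = 4/3 kN
  R_B = Pa/L = 2·(4/3)/4 = 2/3 kN
Load 3 — uniform load w=18 kN/m over full span:
  R_A = wL/2 = 18·4/2 = 36 kN
  R_B = wL/2 = 18·4/2 = 36 kN
Load 4 — applied couple M₀=10 kN·m at a=8/3 m (b=L-a=4/3):
  R_A = M₀/L = 10/4 = 5/2 kN
  R_B = -M₀/L = -10/4 = -5/2 kN
Superposition: R_A = 124/3 kN, R_B = 104/3 kN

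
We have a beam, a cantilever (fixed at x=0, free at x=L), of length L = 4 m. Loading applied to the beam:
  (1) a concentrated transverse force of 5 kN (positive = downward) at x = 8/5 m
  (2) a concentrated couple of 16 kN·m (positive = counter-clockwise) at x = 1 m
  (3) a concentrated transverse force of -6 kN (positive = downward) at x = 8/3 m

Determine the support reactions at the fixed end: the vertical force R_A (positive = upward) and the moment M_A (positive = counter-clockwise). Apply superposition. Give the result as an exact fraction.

Load 1 — point force P=5 kN at a=8/5 m (b=L-a=12/5):
  R_A = P = 5 kN
  M_A = Pa = 5·(8/5) = 8 kN·m
Load 2 — applied couple M₀=16 kN·m at a=1 m (b=L-a=3):
  R_A = 0 kN
  M_A = -M₀ = -16 kN·m
Load 3 — point force P=-6 kN at a=8/3 m (b=L-a=4/3):
  R_A = P = (-6) = -6 kN
  M_A = Pa = (-6)·(8/3) = -16 kN·m
Superposition: R_A = -1 kN, M_A = -24 kN·m

R_A = -1 kN, M_A = -24 kN·m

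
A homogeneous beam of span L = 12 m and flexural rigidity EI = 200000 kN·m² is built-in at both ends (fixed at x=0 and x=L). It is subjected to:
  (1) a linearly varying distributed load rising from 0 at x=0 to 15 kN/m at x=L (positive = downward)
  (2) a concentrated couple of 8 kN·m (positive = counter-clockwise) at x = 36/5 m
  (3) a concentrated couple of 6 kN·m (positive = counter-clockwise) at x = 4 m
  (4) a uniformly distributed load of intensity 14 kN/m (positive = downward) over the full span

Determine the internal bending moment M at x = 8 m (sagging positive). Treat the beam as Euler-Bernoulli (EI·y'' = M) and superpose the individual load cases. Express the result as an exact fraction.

M(8) = 6734/75 kN·m

Load 1 — triangular load w₀=15 kN/m (0→w₀ over full span):
  M_1 = 3w₀Lx/20 - w₀L²/30 - w₀x³/(6L) = 3·15·12·8/20 - 15·12²/30 - 15·8³/(6·12) = 112/3 kN·m
Load 2 — applied couple M₀=8 kN·m at a=36/5 m (b=L-a=24/5):
  M_2 = R_Ax - M_A - M₀  [x>a] with R_A=24/25, M_A=64/25 = (24/25)·8 - (64/25) - 8 = -72/25 kN·m
Load 3 — applied couple M₀=6 kN·m at a=4 m (b=L-a=8):
  M_3 = R_Ax - M_A - M₀  [x>a] with R_A=2/3, M_A=0 = (2/3)·8 - 0 - 6 = -2/3 kN·m
Load 4 — uniform load w=14 kN/m over full span:
  M_4 = wLx/2 - wL²/12 - wx²/2 = 14·12·8/2 - 14·12²/12 - 14·8²/2 = 56 kN·m
Superposition: M = Σ M_i = 6734/75 kN·m ≈ 89.786667 kN·m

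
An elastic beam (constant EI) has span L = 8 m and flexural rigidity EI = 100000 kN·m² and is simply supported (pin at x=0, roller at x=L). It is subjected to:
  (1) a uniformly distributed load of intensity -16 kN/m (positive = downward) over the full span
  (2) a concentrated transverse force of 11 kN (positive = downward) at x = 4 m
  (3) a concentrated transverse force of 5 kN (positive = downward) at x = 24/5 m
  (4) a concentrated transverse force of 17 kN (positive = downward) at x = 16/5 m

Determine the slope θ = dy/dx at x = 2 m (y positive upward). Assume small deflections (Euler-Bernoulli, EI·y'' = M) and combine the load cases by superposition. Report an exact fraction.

Load 1 — uniform load w=-16 kN/m over full span:
  θ_1 = -w(L³-6Lx²+4x³)/(24EI) = -(-16)·(8³-6·8·2²+4·2³)/(24·100000) = 22/9375 rad
Load 2 — point force P=11 kN at a=4 m (b=L-a=4):
  θ_2 = -Pb(L²-b²-3x²)/(6LEI)  [x≤a] = -11·4·(8²-4²-3·2²)/(6·8·100000) = -33/100000 rad
Load 3 — point force P=5 kN at a=24/5 m (b=L-a=16/5):
  θ_3 = -Pb(L²-b²-3x²)/(6LEI)  [x≤a] = -5·(16/5)·(8²-(16/5)²-3·2²)/(6·8·100000) = -87/625000 rad
Load 4 — point force P=17 kN at a=16/5 m (b=L-a=24/5):
  θ_4 = -Pb(L²-b²-3x²)/(6LEI)  [x≤a] = -17·(24/5)·(8²-(24/5)²-3·2²)/(6·8·100000) = -3077/6250000 rad
Superposition: θ = Σ θ_i = 51943/37500000 rad ≈ 0.001385 rad

θ(2) = 51943/37500000 rad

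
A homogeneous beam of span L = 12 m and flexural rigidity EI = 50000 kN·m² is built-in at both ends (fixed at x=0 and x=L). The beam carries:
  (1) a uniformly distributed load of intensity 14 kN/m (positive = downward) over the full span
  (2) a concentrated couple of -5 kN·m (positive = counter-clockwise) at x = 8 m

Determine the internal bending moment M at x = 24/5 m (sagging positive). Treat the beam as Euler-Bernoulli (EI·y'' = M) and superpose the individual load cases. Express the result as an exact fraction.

M(24/5) = 1823/25 kN·m

Load 1 — uniform load w=14 kN/m over full span:
  M_1 = wLx/2 - wL²/12 - wx²/2 = 14·12·(24/5)/2 - 14·12²/12 - 14·(24/5)²/2 = 1848/25 kN·m
Load 2 — applied couple M₀=-5 kN·m at a=8 m (b=L-a=4):
  M_2 = R_Ax - M_A  [x≤a] with R_A=-5/9, M_A=-5/3 = (-5/9)·(24/5) - (-5/3) = -1 kN·m
Superposition: M = Σ M_i = 1823/25 kN·m ≈ 72.920000 kN·m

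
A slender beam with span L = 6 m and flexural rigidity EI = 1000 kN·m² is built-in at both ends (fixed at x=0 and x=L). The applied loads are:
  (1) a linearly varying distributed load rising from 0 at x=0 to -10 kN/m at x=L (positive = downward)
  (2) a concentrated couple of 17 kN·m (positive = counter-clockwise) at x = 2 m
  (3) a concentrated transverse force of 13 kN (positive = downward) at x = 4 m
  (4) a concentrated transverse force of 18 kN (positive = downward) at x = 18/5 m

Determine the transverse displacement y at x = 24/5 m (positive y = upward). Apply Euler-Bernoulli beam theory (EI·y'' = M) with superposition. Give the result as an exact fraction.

y(24/5) = -62143/23437500 m

Load 1 — triangular load w₀=-10 kN/m (0→w₀ over full span):
  y_1 = -w₀x²(L-x)²(x+2L)/(120LEI) = -(-10)·(24/5)²·(6-(24/5))²·((24/5)+2·6)/(120·6·1000) = 3024/390625 m
Load 2 — applied couple M₀=17 kN·m at a=2 m (b=L-a=4):
  y_2 = (R_Ax³/6 - M_Ax²/2 - M₀(x-a)²/2)/EI  [x>a] with R_A=34/9, M_A=0 = ((34/9)·(24/5)³/6 - 0·(24/5)²/2 - 17·((24/5)-2)²/2)/1000 = 187/62500 m
Load 3 — point force P=13 kN at a=4 m (b=L-a=2):
  y_3 = -Pa²(L-x)²(3bL-(3b+a)(L-x))/(6L³EI)  [x>a] = -13·4²·(6-(24/5))²·(3·2·6-(3·2+4)·(6-(24/5)))/(6·6³·1000) = -52/9375 m
Load 4 — point force P=18 kN at a=18/5 m (b=L-a=12/5):
  y_4 = -Pa²(L-x)²(3bL-(3b+a)(L-x))/(6L³EI)  [x>a] = -18·(18/5)²·(6-(24/5))²·(3·(12/5)·6-(3·(12/5)+(18/5))·(6-(24/5)))/(6·6³·1000) = -15309/1953125 m
Superposition: y = Σ y_i = -62143/23437500 m ≈ -0.002651 m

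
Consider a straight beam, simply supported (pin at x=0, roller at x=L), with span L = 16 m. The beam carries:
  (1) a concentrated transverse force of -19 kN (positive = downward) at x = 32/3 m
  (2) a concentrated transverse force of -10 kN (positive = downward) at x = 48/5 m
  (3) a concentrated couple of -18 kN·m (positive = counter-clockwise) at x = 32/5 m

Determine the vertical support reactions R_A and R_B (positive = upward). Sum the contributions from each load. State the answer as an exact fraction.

R_A = -275/24 kN, R_B = -421/24 kN

Load 1 — point force P=-19 kN at a=32/3 m (b=L-a=16/3):
  R_A = Pb/L = (-19)·(16/3)/16 = -19/3 kN
  R_B = Pa/L = (-19)·(32/3)/16 = -38/3 kN
Load 2 — point force P=-10 kN at a=48/5 m (b=L-a=32/5):
  R_A = Pb/L = (-10)·(32/5)/16 = -4 kN
  R_B = Pa/L = (-10)·(48/5)/16 = -6 kN
Load 3 — applied couple M₀=-18 kN·m at a=32/5 m (b=L-a=48/5):
  R_A = M₀/L = (-18)/16 = -9/8 kN
  R_B = -M₀/L = -(-18)/16 = 9/8 kN
Superposition: R_A = -275/24 kN, R_B = -421/24 kN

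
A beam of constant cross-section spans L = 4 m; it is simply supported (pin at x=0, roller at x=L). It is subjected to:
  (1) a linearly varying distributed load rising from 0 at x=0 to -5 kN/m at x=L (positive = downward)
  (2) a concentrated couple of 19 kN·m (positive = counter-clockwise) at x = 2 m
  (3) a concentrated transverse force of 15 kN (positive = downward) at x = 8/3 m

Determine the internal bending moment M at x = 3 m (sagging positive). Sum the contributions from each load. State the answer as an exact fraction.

Load 1 — triangular load w₀=-5 kN/m (0→w₀ over full span):
  M_1 = w₀Lx/6 - w₀x³/(6L) = (-5)·4·3/6 - (-5)·3³/(6·4) = -35/8 kN·m
Load 2 — applied couple M₀=19 kN·m at a=2 m (b=L-a=2):
  M_2 = M₀x/L - M₀  [x>a] = 19·3/4 - 19 = -19/4 kN·m
Load 3 — point force P=15 kN at a=8/3 m (b=L-a=4/3):
  M_3 = Pa(L-x)/L  [x>a] = 15·(8/3)·(4-3)/4 = 10 kN·m
Superposition: M = Σ M_i = 7/8 kN·m ≈ 0.875000 kN·m

M(3) = 7/8 kN·m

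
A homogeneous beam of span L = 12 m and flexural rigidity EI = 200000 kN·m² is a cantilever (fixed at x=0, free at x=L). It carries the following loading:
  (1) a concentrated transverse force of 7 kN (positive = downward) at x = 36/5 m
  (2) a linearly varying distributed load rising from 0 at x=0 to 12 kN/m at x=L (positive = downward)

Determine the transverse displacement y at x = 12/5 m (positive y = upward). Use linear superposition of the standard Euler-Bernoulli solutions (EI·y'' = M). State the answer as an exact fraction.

Load 1 — point force P=7 kN at a=36/5 m (b=L-a=24/5):
  y_1 = -Px²(3a-x)/(6EI)  [x≤a] = -7·(12/5)²·(3·(36/5)-(12/5))/(6·200000) = -252/390625 m
Load 2 — triangular load w₀=12 kN/m (0→w₀ over full span):
  y_2 = (w₀Lx³/12-w₀L²x²/6-w₀x⁵/(120L))/EI = (12·12·(12/5)³/12-12·12²·(12/5)²/6-12·(12/5)⁵/(120·12))/200000 = -364662/48828125 m
Superposition: y = Σ y_i = -396162/48828125 m ≈ -0.008113 m

y(12/5) = -396162/48828125 m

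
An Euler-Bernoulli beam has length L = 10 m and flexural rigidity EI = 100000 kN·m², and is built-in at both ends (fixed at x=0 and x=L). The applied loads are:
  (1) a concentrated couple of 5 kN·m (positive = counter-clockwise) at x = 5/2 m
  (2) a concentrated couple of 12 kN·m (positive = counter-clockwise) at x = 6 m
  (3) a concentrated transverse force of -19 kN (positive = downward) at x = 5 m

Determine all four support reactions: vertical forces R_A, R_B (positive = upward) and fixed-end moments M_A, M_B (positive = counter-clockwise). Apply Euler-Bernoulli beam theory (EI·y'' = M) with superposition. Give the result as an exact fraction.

Load 1 — applied couple M₀=5 kN·m at a=5/2 m (b=L-a=15/2):
  R_A = 6M₀ab/L³ = 6·5·(5/2)·(15/2)/10³ = 9/16 kN
  M_A = M₀b(2a-b)/L² = 5·(15/2)·(2·(5/2)-(15/2))/10² = -15/16 kN·m
  R_B = -6M₀ab/L³ = -6·5·(5/2)·(15/2)/10³ = -9/16 kN
  M_B = M₀a(2b-a)/L² = 5·(5/2)·(2·(15/2)-(5/2))/10² = 25/16 kN·m
Load 2 — applied couple M₀=12 kN·m at a=6 m (b=L-a=4):
  R_A = 6M₀ab/L³ = 6·12·6·4/10³ = 216/125 kN
  M_A = M₀b(2a-b)/L² = 12·4·(2·6-4)/10² = 96/25 kN·m
  R_B = -6M₀ab/L³ = -6·12·6·4/10³ = -216/125 kN
  M_B = M₀a(2b-a)/L² = 12·6·(2·4-6)/10² = 36/25 kN·m
Load 3 — point force P=-19 kN at a=5 m (b=L-a=5):
  R_A = Pb²(3a+b)/L³ = (-19)·5²·(3·5+5)/10³ = -19/2 kN
  M_A = Pab²/L² = (-19)·5·5²/10² = -95/4 kN·m
  R_B = Pa²(a+3b)/L³ = (-19)·5²·(5+3·5)/10³ = -19/2 kN
  M_B = -Pa²b/L² = -(-19)·5²·5/10² = 95/4 kN·m
Superposition: R_A = -14419/2000 kN, M_A = -8339/400 kN·m, R_B = -23581/2000 kN, M_B = 10701/400 kN·m

R_A = -14419/2000 kN, M_A = -8339/400 kN·m, R_B = -23581/2000 kN, M_B = 10701/400 kN·m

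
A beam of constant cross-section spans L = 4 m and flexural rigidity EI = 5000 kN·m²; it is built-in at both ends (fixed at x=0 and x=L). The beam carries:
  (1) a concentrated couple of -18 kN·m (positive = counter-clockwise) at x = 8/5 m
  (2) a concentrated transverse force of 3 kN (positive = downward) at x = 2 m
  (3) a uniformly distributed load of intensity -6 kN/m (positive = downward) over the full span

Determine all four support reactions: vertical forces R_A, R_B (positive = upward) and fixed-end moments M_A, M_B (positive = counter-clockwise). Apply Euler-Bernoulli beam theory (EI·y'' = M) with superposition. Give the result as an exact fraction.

Load 1 — applied couple M₀=-18 kN·m at a=8/5 m (b=L-a=12/5):
  R_A = 6M₀ab/L³ = 6·(-18)·(8/5)·(12/5)/4³ = -162/25 kN
  M_A = M₀b(2a-b)/L² = (-18)·(12/5)·(2·(8/5)-(12/5))/4² = -54/25 kN·m
  R_B = -6M₀ab/L³ = -6·(-18)·(8/5)·(12/5)/4³ = 162/25 kN
  M_B = M₀a(2b-a)/L² = (-18)·(8/5)·(2·(12/5)-(8/5))/4² = -144/25 kN·m
Load 2 — point force P=3 kN at a=2 m (b=L-a=2):
  R_A = Pb²(3a+b)/L³ = 3·2²·(3·2+2)/4³ = 3/2 kN
  M_A = Pab²/L² = 3·2·2²/4² = 3/2 kN·m
  R_B = Pa²(a+3b)/L³ = 3·2²·(2+3·2)/4³ = 3/2 kN
  M_B = -Pa²b/L² = -3·2²·2/4² = -3/2 kN·m
Load 3 — uniform load w=-6 kN/m over full span:
  R_A = wL/2 = (-6)·4/2 = -12 kN
  M_A = wL²/12 = (-6)·4²/12 = -8 kN·m
  R_B = wL/2 = (-6)·4/2 = -12 kN
  M_B = -wL²/12 = -(-6)·4²/12 = 8 kN·m
Superposition: R_A = -849/50 kN, M_A = -433/50 kN·m, R_B = -201/50 kN, M_B = 37/50 kN·m

R_A = -849/50 kN, M_A = -433/50 kN·m, R_B = -201/50 kN, M_B = 37/50 kN·m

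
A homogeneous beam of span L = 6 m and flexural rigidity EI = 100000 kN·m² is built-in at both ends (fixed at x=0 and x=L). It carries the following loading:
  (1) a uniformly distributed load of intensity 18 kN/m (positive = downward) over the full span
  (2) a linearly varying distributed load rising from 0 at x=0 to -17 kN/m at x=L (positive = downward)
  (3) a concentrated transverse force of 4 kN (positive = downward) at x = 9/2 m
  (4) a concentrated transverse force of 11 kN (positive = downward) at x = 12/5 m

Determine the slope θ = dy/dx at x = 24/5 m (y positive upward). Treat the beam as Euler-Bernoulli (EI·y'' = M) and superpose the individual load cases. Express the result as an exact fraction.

Load 1 — uniform load w=18 kN/m over full span:
  θ_1 = -wx(L-x)(L-2x)/(12EI) = -18·(24/5)·(6-(24/5))·(6-2·(24/5))/(12·100000) = 243/781250 rad
Load 2 — triangular load w₀=-17 kN/m (0→w₀ over full span):
  θ_2 = -w₀(2x(L-x)(L-2x)(x+2L)+x²(L-x)²)/(120LEI) = -(-17)·(2·(24/5)·(6-(24/5))·(6-2·(24/5))·((24/5)+2·6)+(24/5)²·(6-(24/5))²)/(120·6·100000) = -306/1953125 rad
Load 3 — point force P=4 kN at a=9/2 m (b=L-a=3/2):
  θ_3 = Pa²(L-x)(2bL-(3b+a)(L-x))/(2L³EI)  [x>a] = 4·(9/2)²·(6-(24/5))·(2·(3/2)·6-(3·(3/2)+(9/2))·(6-(24/5)))/(2·6³·100000) = 81/5000000 rad
Load 4 — point force P=11 kN at a=12/5 m (b=L-a=18/5):
  θ_4 = Pa²(L-x)(2bL-(3b+a)(L-x))/(2L³EI)  [x>a] = 11·(12/5)²·(6-(24/5))·(2·(18/5)·6-(3·(18/5)+(12/5))·(6-(24/5)))/(2·6³·100000) = 1881/39062500 rad
Superposition: θ = Σ θ_i = 136701/625000000 rad ≈ 0.000219 rad

θ(24/5) = 136701/625000000 rad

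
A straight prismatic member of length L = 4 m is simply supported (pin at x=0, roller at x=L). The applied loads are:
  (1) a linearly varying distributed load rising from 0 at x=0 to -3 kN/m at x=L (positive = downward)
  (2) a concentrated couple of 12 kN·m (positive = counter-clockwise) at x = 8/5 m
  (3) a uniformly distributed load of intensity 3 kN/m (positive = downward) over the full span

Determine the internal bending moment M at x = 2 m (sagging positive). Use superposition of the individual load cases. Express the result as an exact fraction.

M(2) = -3 kN·m

Load 1 — triangular load w₀=-3 kN/m (0→w₀ over full span):
  M_1 = w₀Lx/6 - w₀x³/(6L) = (-3)·4·2/6 - (-3)·2³/(6·4) = -3 kN·m
Load 2 — applied couple M₀=12 kN·m at a=8/5 m (b=L-a=12/5):
  M_2 = M₀x/L - M₀  [x>a] = 12·2/4 - 12 = -6 kN·m
Load 3 — uniform load w=3 kN/m over full span:
  M_3 = wx(L-x)/2 = 3·2·(4-2)/2 = 6 kN·m
Superposition: M = Σ M_i = -3 kN·m ≈ -3.000000 kN·m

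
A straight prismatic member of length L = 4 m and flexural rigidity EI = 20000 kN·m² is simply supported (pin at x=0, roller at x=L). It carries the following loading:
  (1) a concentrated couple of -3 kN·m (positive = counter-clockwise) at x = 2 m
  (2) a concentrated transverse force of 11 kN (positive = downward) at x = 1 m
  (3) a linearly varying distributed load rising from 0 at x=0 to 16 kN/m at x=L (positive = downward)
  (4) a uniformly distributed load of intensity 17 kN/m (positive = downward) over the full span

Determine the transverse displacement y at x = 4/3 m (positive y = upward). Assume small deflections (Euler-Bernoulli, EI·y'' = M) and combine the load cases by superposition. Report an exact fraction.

Load 1 — applied couple M₀=-3 kN·m at a=2 m (b=L-a=2):
  y_1 = (M₀x³/(6L)+C₁x)/EI  [x≤a] with C₁=M₀(3b²-L²)/(6L)=1/2 = ((-3)·(4/3)³/(6·4)+(1/2)·(4/3))/20000 = 1/54000 m
Load 2 — point force P=11 kN at a=1 m (b=L-a=3):
  y_2 = -Pa(L-x)(2Lx-a²-x²)/(6LEI)  [x>a] = -11·1·(4-(4/3))·(2·4·(4/3)-1²-(4/3)²)/(6·4·20000) = -781/1620000 m
Load 3 — triangular load w₀=16 kN/m (0→w₀ over full span):
  y_3 = -w₀x(7L⁴-10L²x²+3x⁴)/(360LEI) = -16·(4/3)·(7·4⁴-10·4²·(4/3)²+3·(4/3)⁴)/(360·4·20000) = -512/455625 m
Load 4 — uniform load w=17 kN/m over full span:
  y_4 = -wx(L³-2Lx²+x³)/(24EI) = -17·(4/3)·(4³-2·4·(4/3)²+(4/3)³)/(24·20000) = -374/151875 m
Superposition: y = Σ y_i = -59047/14580000 m ≈ -0.004050 m

y(4/3) = -59047/14580000 m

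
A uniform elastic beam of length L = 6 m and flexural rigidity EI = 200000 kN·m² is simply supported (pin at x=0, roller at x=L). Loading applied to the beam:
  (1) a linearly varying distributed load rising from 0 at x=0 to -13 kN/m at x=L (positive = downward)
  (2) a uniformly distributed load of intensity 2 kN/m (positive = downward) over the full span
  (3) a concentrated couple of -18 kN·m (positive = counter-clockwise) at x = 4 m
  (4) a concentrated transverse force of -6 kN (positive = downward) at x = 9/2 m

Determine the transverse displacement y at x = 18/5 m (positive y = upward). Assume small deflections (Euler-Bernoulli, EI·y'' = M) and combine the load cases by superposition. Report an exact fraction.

Load 1 — triangular load w₀=-13 kN/m (0→w₀ over full span):
  y_1 = -w₀x(7L⁴-10L²x²+3x⁴)/(360LEI) = -(-13)·(18/5)·(7·6⁴-10·6²·(18/5)²+3·(18/5)⁴)/(360·6·200000) = 25974/48828125 m
Load 2 — uniform load w=2 kN/m over full span:
  y_2 = -wx(L³-2Lx²+x³)/(24EI) = -2·(18/5)·(6³-2·6·(18/5)²+(18/5)³)/(24·200000) = -2511/15625000 m
Load 3 — applied couple M₀=-18 kN·m at a=4 m (b=L-a=2):
  y_3 = (M₀x³/(6L)+C₁x)/EI  [x≤a] with C₁=M₀(3b²-L²)/(6L)=12 = ((-18)·(18/5)³/(6·6)+12·(18/5))/200000 = 621/6250000 m
Load 4 — point force P=-6 kN at a=9/2 m (b=L-a=3/2):
  y_4 = -Pbx(L²-b²-x²)/(6LEI)  [x≤a] = -(-6)·(3/2)·(18/5)·(6²-(3/2)²-(18/5)²)/(6·6·200000) = 18711/200000000 m
Superposition: y = Σ y_i = 14103963/25000000000 m ≈ 0.000564 m

y(18/5) = 14103963/25000000000 m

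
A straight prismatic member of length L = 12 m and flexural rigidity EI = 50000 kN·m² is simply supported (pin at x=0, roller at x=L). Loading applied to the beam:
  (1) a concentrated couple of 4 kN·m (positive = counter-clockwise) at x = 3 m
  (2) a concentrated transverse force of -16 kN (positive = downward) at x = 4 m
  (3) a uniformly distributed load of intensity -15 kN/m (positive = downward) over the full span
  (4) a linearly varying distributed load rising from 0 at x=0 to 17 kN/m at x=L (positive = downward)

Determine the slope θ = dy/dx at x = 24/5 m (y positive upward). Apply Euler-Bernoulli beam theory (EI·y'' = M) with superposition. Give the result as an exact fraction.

θ(24/5) = 1523563/562500000 rad

Load 1 — applied couple M₀=4 kN·m at a=3 m (b=L-a=9):
  θ_1 = (M₀x²/(2L)-M₀(x-a)+C₁)/EI  [x>a] with C₁=M₀(3b²-L²)/(6L)=11/2 = (4·(24/5)²/(2·12)-4·((24/5)-3)+(11/2))/50000 = 107/2500000 rad
Load 2 — point force P=-16 kN at a=4 m (b=L-a=8):
  θ_2 = -Pa(2L²-6Lx+3x²+a²)/(6LEI)  [x>a] = -(-16)·4·(2·12²-6·12·(24/5)+3·(24/5)²+4²)/(6·12·50000) = 344/703125 rad
Load 3 — uniform load w=-15 kN/m over full span:
  θ_3 = -w(L³-6Lx²+4x³)/(24EI) = -(-15)·(12³-6·12·(24/5)²+4·(24/5)³)/(24·50000) = 999/156250 rad
Load 4 — triangular load w₀=17 kN/m (0→w₀ over full span):
  θ_4 = -w₀(7L⁴-30L²x²+15x⁴)/(360LEI) = -17·(7·12⁴-30·12²·(24/5)²+15·(24/5)⁴)/(360·12·50000) = -16473/3906250 rad
Superposition: θ = Σ θ_i = 1523563/562500000 rad ≈ 0.002709 rad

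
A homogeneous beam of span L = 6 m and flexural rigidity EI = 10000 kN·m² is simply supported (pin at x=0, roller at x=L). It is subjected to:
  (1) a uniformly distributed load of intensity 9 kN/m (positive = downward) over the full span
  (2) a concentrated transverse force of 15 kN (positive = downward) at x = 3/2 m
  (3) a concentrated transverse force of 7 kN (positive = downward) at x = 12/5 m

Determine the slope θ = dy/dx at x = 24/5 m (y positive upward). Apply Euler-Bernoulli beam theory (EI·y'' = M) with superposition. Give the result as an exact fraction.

θ(24/5) = 378567/40000000 rad

Load 1 — uniform load w=9 kN/m over full span:
  θ_1 = -w(L³-6Lx²+4x³)/(24EI) = -9·(6³-6·6·(24/5)²+4·(24/5)³)/(24·10000) = 8019/1250000 rad
Load 2 — point force P=15 kN at a=3/2 m (b=L-a=9/2):
  θ_2 = -Pa(2L²-6Lx+3x²+a²)/(6LEI)  [x>a] = -15·(3/2)·(2·6²-6·6·(24/5)+3·(24/5)²+(3/2)²)/(6·6·10000) = 2943/1600000 rad
Load 3 — point force P=7 kN at a=12/5 m (b=L-a=18/5):
  θ_3 = -Pa(2L²-6Lx+3x²+a²)/(6LEI)  [x>a] = -7·(12/5)·(2·6²-6·6·(24/5)+3·(24/5)²+(12/5)²)/(6·6·10000) = 189/156250 rad
Superposition: θ = Σ θ_i = 378567/40000000 rad ≈ 0.009464 rad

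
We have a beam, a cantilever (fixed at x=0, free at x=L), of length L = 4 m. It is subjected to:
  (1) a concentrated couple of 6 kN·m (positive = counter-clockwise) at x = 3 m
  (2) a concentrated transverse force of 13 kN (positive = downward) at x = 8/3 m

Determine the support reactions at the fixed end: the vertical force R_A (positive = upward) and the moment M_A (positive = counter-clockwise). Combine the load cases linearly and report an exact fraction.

R_A = 13 kN, M_A = 86/3 kN·m

Load 1 — applied couple M₀=6 kN·m at a=3 m (b=L-a=1):
  R_A = 0 kN
  M_A = -M₀ = -6 kN·m
Load 2 — point force P=13 kN at a=8/3 m (b=L-a=4/3):
  R_A = P = 13 kN
  M_A = Pa = 13·(8/3) = 104/3 kN·m
Superposition: R_A = 13 kN, M_A = 86/3 kN·m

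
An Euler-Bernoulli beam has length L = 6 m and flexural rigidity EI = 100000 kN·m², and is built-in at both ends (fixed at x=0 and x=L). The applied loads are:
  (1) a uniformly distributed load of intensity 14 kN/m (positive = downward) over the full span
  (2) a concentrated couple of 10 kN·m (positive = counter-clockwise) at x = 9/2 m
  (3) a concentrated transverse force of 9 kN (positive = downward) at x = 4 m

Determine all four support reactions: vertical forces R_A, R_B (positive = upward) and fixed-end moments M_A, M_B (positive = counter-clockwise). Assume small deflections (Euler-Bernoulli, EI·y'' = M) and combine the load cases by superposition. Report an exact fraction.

R_A = 1109/24 kN, M_A = 393/8 kN·m, R_B = 1123/24 kN, M_B = -415/8 kN·m

Load 1 — uniform load w=14 kN/m over full span:
  R_A = wL/2 = 14·6/2 = 42 kN
  M_A = wL²/12 = 14·6²/12 = 42 kN·m
  R_B = wL/2 = 14·6/2 = 42 kN
  M_B = -wL²/12 = -14·6²/12 = -42 kN·m
Load 2 — applied couple M₀=10 kN·m at a=9/2 m (b=L-a=3/2):
  R_A = 6M₀ab/L³ = 6·10·(9/2)·(3/2)/6³ = 15/8 kN
  M_A = M₀b(2a-b)/L² = 10·(3/2)·(2·(9/2)-(3/2))/6² = 25/8 kN·m
  R_B = -6M₀ab/L³ = -6·10·(9/2)·(3/2)/6³ = -15/8 kN
  M_B = M₀a(2b-a)/L² = 10·(9/2)·(2·(3/2)-(9/2))/6² = -15/8 kN·m
Load 3 — point force P=9 kN at a=4 m (b=L-a=2):
  R_A = Pb²(3a+b)/L³ = 9·2²·(3·4+2)/6³ = 7/3 kN
  M_A = Pab²/L² = 9·4·2²/6² = 4 kN·m
  R_B = Pa²(a+3b)/L³ = 9·4²·(4+3·2)/6³ = 20/3 kN
  M_B = -Pa²b/L² = -9·4²·2/6² = -8 kN·m
Superposition: R_A = 1109/24 kN, M_A = 393/8 kN·m, R_B = 1123/24 kN, M_B = -415/8 kN·m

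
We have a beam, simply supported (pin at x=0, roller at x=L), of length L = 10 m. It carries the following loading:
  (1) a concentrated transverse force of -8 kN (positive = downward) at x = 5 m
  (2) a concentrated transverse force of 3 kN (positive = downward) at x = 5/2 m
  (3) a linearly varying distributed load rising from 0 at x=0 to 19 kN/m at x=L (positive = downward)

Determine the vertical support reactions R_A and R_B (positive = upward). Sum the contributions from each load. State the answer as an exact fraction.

Load 1 — point force P=-8 kN at a=5 m (b=L-a=5):
  R_A = Pb/L = (-8)·5/10 = -4 kN
  R_B = Pa/L = (-8)·5/10 = -4 kN
Load 2 — point force P=3 kN at a=5/2 m (b=L-a=15/2):
  R_A = Pb/L = 3·(15/2)/10 = 9/4 kN
  R_B = Pa/L = 3·(5/2)/10 = 3/4 kN
Load 3 — triangular load w₀=19 kN/m (0→w₀ over full span):
  R_A = w₀L/6 = 19·10/6 = 95/3 kN
  R_B = w₀L/3 = 19·10/3 = 190/3 kN
Superposition: R_A = 359/12 kN, R_B = 721/12 kN

R_A = 359/12 kN, R_B = 721/12 kN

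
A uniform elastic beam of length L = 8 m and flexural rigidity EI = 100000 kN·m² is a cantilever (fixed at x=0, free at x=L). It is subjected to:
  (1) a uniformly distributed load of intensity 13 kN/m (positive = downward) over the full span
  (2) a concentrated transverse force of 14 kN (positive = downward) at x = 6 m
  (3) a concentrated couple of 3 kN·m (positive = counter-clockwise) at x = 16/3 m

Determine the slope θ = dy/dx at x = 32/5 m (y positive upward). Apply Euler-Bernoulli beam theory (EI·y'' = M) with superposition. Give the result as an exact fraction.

θ(32/5) = -125293/9375000 rad

Load 1 — uniform load w=13 kN/m over full span:
  θ_1 = -wx(x²-3Lx+3L²)/(6EI) = -13·(32/5)·((32/5)²-3·8·(32/5)+3·8²)/(6·100000) = -12896/1171875 rad
Load 2 — point force P=14 kN at a=6 m (b=L-a=2):
  θ_2 = -Pa²/(2EI)  [x>a] = -14·6²/(2·100000) = -63/25000 rad
Load 3 — applied couple M₀=3 kN·m at a=16/3 m (b=L-a=8/3):
  θ_3 = M₀a/EI  [x>a] = 3·(16/3)/100000 = 1/6250 rad
Superposition: θ = Σ θ_i = -125293/9375000 rad ≈ -0.013365 rad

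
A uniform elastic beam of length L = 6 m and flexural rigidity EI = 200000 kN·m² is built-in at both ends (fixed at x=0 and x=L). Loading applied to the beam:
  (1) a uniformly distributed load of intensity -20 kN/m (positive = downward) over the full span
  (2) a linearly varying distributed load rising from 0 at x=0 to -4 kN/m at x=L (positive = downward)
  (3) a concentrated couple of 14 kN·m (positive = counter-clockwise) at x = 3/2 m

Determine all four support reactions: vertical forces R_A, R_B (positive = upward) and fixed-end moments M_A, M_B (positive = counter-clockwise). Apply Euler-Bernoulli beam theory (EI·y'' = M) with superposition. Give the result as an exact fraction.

Load 1 — uniform load w=-20 kN/m over full span:
  R_A = wL/2 = (-20)·6/2 = -60 kN
  M_A = wL²/12 = (-20)·6²/12 = -60 kN·m
  R_B = wL/2 = (-20)·6/2 = -60 kN
  M_B = -wL²/12 = -(-20)·6²/12 = 60 kN·m
Load 2 — triangular load w₀=-4 kN/m (0→w₀ over full span):
  R_A = 3w₀L/20 = 3·(-4)·6/20 = -18/5 kN
  M_A = w₀L²/30 = (-4)·6²/30 = -24/5 kN·m
  R_B = 7w₀L/20 = 7·(-4)·6/20 = -42/5 kN
  M_B = -w₀L²/20 = -(-4)·6²/20 = 36/5 kN·m
Load 3 — applied couple M₀=14 kN·m at a=3/2 m (b=L-a=9/2):
  R_A = 6M₀ab/L³ = 6·14·(3/2)·(9/2)/6³ = 21/8 kN
  M_A = M₀b(2a-b)/L² = 14·(9/2)·(2·(3/2)-(9/2))/6² = -21/8 kN·m
  R_B = -6M₀ab/L³ = -6·14·(3/2)·(9/2)/6³ = -21/8 kN
  M_B = M₀a(2b-a)/L² = 14·(3/2)·(2·(9/2)-(3/2))/6² = 35/8 kN·m
Superposition: R_A = -2439/40 kN, M_A = -2697/40 kN·m, R_B = -2841/40 kN, M_B = 2863/40 kN·m

R_A = -2439/40 kN, M_A = -2697/40 kN·m, R_B = -2841/40 kN, M_B = 2863/40 kN·m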